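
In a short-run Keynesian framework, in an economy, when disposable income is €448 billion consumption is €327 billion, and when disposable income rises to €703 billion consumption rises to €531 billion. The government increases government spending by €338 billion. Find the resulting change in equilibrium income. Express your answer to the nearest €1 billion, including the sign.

+€1,690 billion

MPC = ΔC/ΔYd = (531 − 327)/(703 − 448) = 204/255 = 0.8.
Expenditure multiplier = 1/(1 − MPC) = 1/(1 − 0.8) = 1/0.2 = 5.
ΔY = k × ΔG = (+€338 billion) / 0.2 = +€1,690 billion.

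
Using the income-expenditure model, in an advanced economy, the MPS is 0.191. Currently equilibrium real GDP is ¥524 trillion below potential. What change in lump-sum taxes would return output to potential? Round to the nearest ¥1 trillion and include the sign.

MPC = 1 − MPS = 1 − 0.191 = 0.809.
Spending multiplier = 1/(1 − MPC) = 1/(1 − 0.809) = 1/0.191 ≈ 5.236.
Tax multiplier = −c·k = −0.809/0.191 ≈ −4.236. Need ΔY = +¥524 trillion, so ΔT = ΔY/(−c·k) = −(+¥524 trillion) × 0.191 / 0.809 ≈ −¥124 trillion.
The government should cut lump-sum taxes by ¥124 trillion.

−¥124 trillion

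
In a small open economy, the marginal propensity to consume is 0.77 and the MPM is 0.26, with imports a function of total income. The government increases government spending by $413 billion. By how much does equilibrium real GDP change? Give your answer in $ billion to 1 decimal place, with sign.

Expenditure multiplier = 1/(1 − c + m) = 1/(1 − 0.77 + 0.26) = 1/0.49 ≈ 2.041.
ΔY = k × ΔG = (+$413 billion) / 0.49 ≈ +$842.9 billion.

+$842.9 billion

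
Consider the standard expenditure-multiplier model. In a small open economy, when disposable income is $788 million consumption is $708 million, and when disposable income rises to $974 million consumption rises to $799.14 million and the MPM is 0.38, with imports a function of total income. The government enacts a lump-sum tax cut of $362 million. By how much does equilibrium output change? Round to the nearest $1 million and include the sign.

MPC = ΔC/ΔYd = (799.14 − 708)/(974 − 788) = 91.14/186 = 0.49.
A lump-sum tax change of −$362 million shifts disposable income by +$362 million; first-round consumption changes by −c × ΔT = −0.49 × (−$362 million) = +$177.38 million.
Expenditure multiplier = 1/(1 − c + m) = 1/(1 − 0.49 + 0.38) = 1/0.89 ≈ 1.124.
The tax multiplier is −c × k ≈ −0.551, so ΔY = k × (−c·ΔT) = (+$177.38 million) / 0.89 ≈ +$199 million.

+$199 million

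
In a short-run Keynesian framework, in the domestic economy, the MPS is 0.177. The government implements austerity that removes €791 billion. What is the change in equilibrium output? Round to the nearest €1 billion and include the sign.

−€4,469 billion

MPC = 1 − MPS = 1 − 0.177 = 0.823.
Spending multiplier = 1/(1 − MPC) = 1/(1 − 0.823) = 1/0.177 ≈ 5.65.
ΔY = k × ΔG = (−€791 billion) / 0.177 ≈ −€4,469 billion.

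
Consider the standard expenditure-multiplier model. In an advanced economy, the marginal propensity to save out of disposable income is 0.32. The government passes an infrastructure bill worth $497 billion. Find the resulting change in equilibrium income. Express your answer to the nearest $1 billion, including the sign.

+$1,553 billion

MPC = 1 − MPS = 1 − 0.32 = 0.68.
Government-spending multiplier = 1/(1 − MPC) = 1/(1 − 0.68) = 1/0.32 = 3.125.
ΔY = k × ΔG = (+$497 billion) / 0.32 ≈ +$1,553 billion.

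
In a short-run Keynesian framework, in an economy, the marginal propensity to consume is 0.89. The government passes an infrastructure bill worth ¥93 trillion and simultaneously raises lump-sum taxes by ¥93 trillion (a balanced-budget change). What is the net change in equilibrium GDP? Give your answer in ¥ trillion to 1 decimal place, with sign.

Expenditure multiplier = 1/(1 − MPC) = 1/(1 − 0.89) = 1/0.11 ≈ 9.091.
ΔG contributes k·ΔG = (+¥93 trillion) / 0.11 ≈ +¥845.5 trillion.
ΔT of +¥93 trillion changes first-round spending by −c·ΔT = −¥82.77 trillion, contributing k·(−c·ΔT) = (−¥82.77 trillion) / 0.11 ≈ −¥752.5 trillion.
With ΔG = ΔT and no other leakages, the balanced-budget multiplier is 1, so ΔY = ΔG = +¥93 trillion.

+¥93.0 trillion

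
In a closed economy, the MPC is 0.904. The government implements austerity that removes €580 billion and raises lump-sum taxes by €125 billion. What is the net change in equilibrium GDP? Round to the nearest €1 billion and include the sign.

−€7,219 billion

Expenditure multiplier = 1/(1 − MPC) = 1/(1 − 0.904) = 1/0.096 ≈ 10.417.
ΔG contributes k·ΔG = (−€580 billion) / 0.096 ≈ −€6,041.7 billion.
ΔT of +€125 billion changes first-round spending by −c·ΔT = −€113 billion, contributing k·(−c·ΔT) = (−€113 billion) / 0.096 ≈ −€1,177.1 billion.
Net ΔY = k(ΔG − c·ΔT) = (−€693 billion) / 0.096 ≈ −€7,219 billion.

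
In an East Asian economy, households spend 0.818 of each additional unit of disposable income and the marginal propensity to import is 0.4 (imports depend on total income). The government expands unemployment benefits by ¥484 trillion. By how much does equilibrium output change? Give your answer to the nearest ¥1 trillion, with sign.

The transfer change shifts disposable income by +¥484 trillion, so first-round consumption changes by c·ΔTR = 0.818 × (+¥484 trillion) = +¥395.912 trillion.
Expenditure multiplier = 1/(1 − c + m) = 1/(1 − 0.818 + 0.4) = 1/0.582 ≈ 1.718.
The transfer multiplier is c × k ≈ 1.405, so ΔY = k × (c·ΔTR) = (+¥395.912 trillion) / 0.582 ≈ +¥680 trillion.

+¥680 trillion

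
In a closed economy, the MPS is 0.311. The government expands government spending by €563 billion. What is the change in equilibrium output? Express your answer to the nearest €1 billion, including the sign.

MPC = 1 − MPS = 1 − 0.311 = 0.689.
Expenditure multiplier = 1/(1 − MPC) = 1/(1 − 0.689) = 1/0.311 ≈ 3.215.
ΔY = k × ΔG = (+€563 billion) / 0.311 ≈ +€1,810 billion.

+€1,810 billion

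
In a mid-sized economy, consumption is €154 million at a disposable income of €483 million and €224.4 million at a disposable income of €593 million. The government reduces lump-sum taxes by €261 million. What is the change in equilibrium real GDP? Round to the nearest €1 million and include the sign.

MPC = ΔC/ΔYd = (224.4 − 154)/(593 − 483) = 70.4/110 = 0.64.
A lump-sum tax change of −€261 million shifts disposable income by +€261 million; first-round consumption changes by −c × ΔT = −0.64 × (−€261 million) = +€167.04 million.
Expenditure multiplier = 1/(1 − MPC) = 1/(1 − 0.64) = 1/0.36 ≈ 2.778.
The tax multiplier is −c × k ≈ −1.778, so ΔY = k × (−c·ΔT) = (+€167.04 million) / 0.36 = +€464 million.

+€464 million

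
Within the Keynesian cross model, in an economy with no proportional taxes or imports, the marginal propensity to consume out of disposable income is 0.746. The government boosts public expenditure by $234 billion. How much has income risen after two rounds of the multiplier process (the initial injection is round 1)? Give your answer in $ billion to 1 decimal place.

$408.6 billion

Round 1 adds ΔG = $234 billion; each later round is MPC = 0.746 times the previous.
After 2 rounds: 234 + 174.564 = ΔG·(1 − c^2)/(1 − c) = 234 × (1 − 0.556516)/0.254 ≈ $408.6 billion.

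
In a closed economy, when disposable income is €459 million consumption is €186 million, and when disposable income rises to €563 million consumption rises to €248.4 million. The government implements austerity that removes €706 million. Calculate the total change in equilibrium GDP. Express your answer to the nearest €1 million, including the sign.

−€1,765 million

MPC = ΔC/ΔYd = (248.4 − 186)/(563 − 459) = 62.4/104 = 0.6.
Spending multiplier = 1/(1 − MPC) = 1/(1 − 0.6) = 1/0.4 = 2.5.
ΔY = k × ΔG = (−€706 million) / 0.4 = −€1,765 million.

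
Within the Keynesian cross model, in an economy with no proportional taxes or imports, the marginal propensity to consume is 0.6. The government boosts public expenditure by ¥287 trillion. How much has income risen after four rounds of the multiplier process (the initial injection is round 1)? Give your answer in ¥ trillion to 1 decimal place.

¥624.5 trillion

Round 1 adds ΔG = ¥287 trillion; each later round is MPC = 0.6 times the previous.
After 4 rounds: 287 + 172.2 + 103.32 + 61.992 = ΔG·(1 − c^4)/(1 − c) = 287 × (1 − 0.1296)/0.4 ≈ ¥624.5 trillion.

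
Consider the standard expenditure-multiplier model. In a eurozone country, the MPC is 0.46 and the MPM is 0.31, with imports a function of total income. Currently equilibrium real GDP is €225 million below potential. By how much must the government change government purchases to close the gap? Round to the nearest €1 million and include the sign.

+€191 million

Spending multiplier = 1/(1 − c + m) = 1/(1 − 0.46 + 0.31) = 1/0.85 ≈ 1.176.
Need ΔY = +€225 million, so ΔG = ΔY/k = (+€225 million) × 0.85 ≈ +€191 million.
The government should increase government purchases by €191 million.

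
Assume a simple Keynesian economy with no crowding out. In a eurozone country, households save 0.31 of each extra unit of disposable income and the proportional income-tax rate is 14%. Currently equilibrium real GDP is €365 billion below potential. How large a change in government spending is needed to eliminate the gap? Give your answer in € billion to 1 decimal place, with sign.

MPC = 1 − MPS = 1 − 0.31 = 0.69.
Spending multiplier = 1/(1 − c(1−t)) = 1/(1 − 0.69×0.86) = 1/0.4066 ≈ 2.459.
Need ΔY = +€365 billion, so ΔG = ΔY/k = (+€365 billion) × 0.4066 ≈ +€148.4 billion.
The government should increase government spending by €148.4 billion.

+€148.4 billion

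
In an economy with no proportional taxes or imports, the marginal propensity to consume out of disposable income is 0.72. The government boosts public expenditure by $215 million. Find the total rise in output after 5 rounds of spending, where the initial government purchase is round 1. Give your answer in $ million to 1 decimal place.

$619.3 million

Round 1 adds ΔG = $215 million; each later round is MPC = 0.72 times the previous.
After 5 rounds: 215 + 154.8 + 111.456 + 80.24832 + 57.7787904 = ΔG·(1 − c^5)/(1 − c) = 215 × (1 − 0.1934917632)/0.28 ≈ $619.3 million.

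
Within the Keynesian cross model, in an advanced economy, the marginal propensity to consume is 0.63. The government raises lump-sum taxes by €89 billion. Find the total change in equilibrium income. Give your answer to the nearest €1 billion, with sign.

A lump-sum tax change of +€89 billion shifts disposable income by −€89 billion; first-round consumption changes by −c × ΔT = −0.63 × (+€89 billion) = −€56.07 billion.
Expenditure multiplier = 1/(1 − MPC) = 1/(1 − 0.63) = 1/0.37 ≈ 2.703.
The tax multiplier is −c × k ≈ −1.703, so ΔY = k × (−c·ΔT) = (−€56.07 billion) / 0.37 ≈ −€152 billion.

−€152 billion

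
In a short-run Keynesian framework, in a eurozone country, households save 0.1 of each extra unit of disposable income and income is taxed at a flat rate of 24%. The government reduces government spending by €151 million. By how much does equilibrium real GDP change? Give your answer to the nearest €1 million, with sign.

MPC = 1 − MPS = 1 − 0.1 = 0.9.
Spending multiplier = 1/(1 − c(1−t)) = 1/(1 − 0.9×0.76) = 1/0.316 ≈ 3.165.
ΔY = k × ΔG = (−€151 million) / 0.316 ≈ −€478 million.

−€478 million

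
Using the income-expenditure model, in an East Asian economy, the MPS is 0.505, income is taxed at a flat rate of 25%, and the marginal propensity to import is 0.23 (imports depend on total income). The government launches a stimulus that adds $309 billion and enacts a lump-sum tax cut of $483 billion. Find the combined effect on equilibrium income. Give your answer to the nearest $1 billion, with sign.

+$638 billion

MPC = 1 − MPS = 1 − 0.505 = 0.495.
Expenditure multiplier = 1/(1 − c(1−t) + m) = 1/(1 − 0.495×0.75 + 0.23) = 1/0.85875 ≈ 1.164.
ΔG contributes k·ΔG = (+$309 billion) / 0.85875 ≈ +$359.8 billion.
ΔT of −$483 billion changes first-round spending by −c·ΔT = +$239.085 billion, contributing k·(−c·ΔT) = (+$239.085 billion) / 0.85875 ≈ +$278.4 billion.
Net ΔY = k(ΔG − c·ΔT) = (+$548.085 billion) / 0.85875 ≈ +$638 billion.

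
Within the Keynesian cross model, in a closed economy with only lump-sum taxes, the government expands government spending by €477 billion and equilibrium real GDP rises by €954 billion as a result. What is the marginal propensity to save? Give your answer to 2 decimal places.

Implied spending multiplier k = ΔY/ΔG = 954/477 = 2.
Since k = 1/(1 − MPC), MPC = 1 − 1/k = 1 − ΔG/ΔY = 1 − 477/954 = 0.50.
MPS = 1 − MPC = 0.50.

0.50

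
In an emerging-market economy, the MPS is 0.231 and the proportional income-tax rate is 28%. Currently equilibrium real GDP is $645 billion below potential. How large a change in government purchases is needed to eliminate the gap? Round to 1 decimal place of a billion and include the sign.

+$287.9 billion

MPC = 1 − MPS = 1 − 0.231 = 0.769.
Spending multiplier = 1/(1 − c(1−t)) = 1/(1 − 0.769×0.72) = 1/0.44632 ≈ 2.241.
Need ΔY = +$645 billion, so ΔG = ΔY/k = (+$645 billion) × 0.44632 ≈ +$287.9 billion.
The government should increase government purchases by $287.9 billion.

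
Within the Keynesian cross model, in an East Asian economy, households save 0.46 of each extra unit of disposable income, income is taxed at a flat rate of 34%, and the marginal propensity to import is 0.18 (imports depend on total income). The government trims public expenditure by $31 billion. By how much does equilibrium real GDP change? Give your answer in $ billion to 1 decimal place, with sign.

MPC = 1 − MPS = 1 − 0.46 = 0.54.
Spending multiplier = 1/(1 − c(1−t) + m) = 1/(1 − 0.54×0.66 + 0.18) = 1/0.8236 ≈ 1.214.
ΔY = k × ΔG = (−$31 billion) / 0.8236 ≈ −$37.6 billion.

−$37.6 billion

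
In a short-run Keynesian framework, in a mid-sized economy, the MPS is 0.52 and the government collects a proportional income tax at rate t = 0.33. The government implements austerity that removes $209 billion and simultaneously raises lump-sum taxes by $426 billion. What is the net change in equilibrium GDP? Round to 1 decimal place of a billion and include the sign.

MPC = 1 − MPS = 1 − 0.52 = 0.48.
Expenditure multiplier = 1/(1 − c(1−t)) = 1/(1 − 0.48×0.67) = 1/0.6784 ≈ 1.474.
ΔG contributes k·ΔG = (−$209 billion) / 0.6784 ≈ −$308.1 billion.
ΔT of +$426 billion changes first-round spending by −c·ΔT = −$204.48 billion, contributing k·(−c·ΔT) = (−$204.48 billion) / 0.6784 ≈ −$301.4 billion.
Net ΔY = k(ΔG − c·ΔT) = (−$413.48 billion) / 0.6784 ≈ −$609.5 billion.

−$609.5 billion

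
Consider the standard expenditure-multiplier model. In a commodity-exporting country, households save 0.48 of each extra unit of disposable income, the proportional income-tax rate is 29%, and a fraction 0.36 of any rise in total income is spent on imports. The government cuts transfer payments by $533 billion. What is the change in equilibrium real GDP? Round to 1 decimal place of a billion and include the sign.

−$279.7 billion

MPC = 1 − MPS = 1 − 0.48 = 0.52.
The transfer change shifts disposable income by −$533 billion, so first-round consumption changes by c·ΔTR = 0.52 × (−$533 billion) = −$277.16 billion.
Expenditure multiplier = 1/(1 − c(1−t) + m) = 1/(1 − 0.52×0.71 + 0.36) = 1/0.9908 ≈ 1.009.
The transfer multiplier is c × k ≈ 0.525, so ΔY = k × (c·ΔTR) = (−$277.16 billion) / 0.9908 ≈ −$279.7 billion.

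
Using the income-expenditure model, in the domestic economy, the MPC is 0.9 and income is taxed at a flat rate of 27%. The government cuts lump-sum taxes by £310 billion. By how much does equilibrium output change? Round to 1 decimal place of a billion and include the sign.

A lump-sum tax change of −£310 billion shifts disposable income by +£310 billion; first-round consumption changes by −c × ΔT = −0.9 × (−£310 billion) = +£279 billion.
Expenditure multiplier = 1/(1 − c(1−t)) = 1/(1 − 0.9×0.73) = 1/0.343 ≈ 2.915.
The tax multiplier is −c × k ≈ −2.624, so ΔY = k × (−c·ΔT) = (+£279 billion) / 0.343 ≈ +£813.4 billion.

+£813.4 billion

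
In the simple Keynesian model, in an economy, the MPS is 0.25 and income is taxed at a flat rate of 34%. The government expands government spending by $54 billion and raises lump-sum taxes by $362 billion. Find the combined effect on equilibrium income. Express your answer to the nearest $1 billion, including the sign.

−$431 billion

MPC = 1 − MPS = 1 − 0.25 = 0.75.
Expenditure multiplier = 1/(1 − c(1−t)) = 1/(1 − 0.75×0.66) = 1/0.505 ≈ 1.98.
ΔG contributes k·ΔG = (+$54 billion) / 0.505 ≈ +$106.9 billion.
ΔT of +$362 billion changes first-round spending by −c·ΔT = −$271.5 billion, contributing k·(−c·ΔT) = (−$271.5 billion) / 0.505 ≈ −$537.6 billion.
Net ΔY = k(ΔG − c·ΔT) = (−$217.5 billion) / 0.505 ≈ −$431 billion.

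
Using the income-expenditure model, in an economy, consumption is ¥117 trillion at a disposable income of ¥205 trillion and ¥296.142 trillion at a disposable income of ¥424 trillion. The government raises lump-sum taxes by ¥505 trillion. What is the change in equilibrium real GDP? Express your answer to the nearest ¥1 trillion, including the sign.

−¥2,270 trillion

MPC = ΔC/ΔYd = (296.142 − 117)/(424 − 205) = 179.142/219 = 0.818.
A lump-sum tax change of +¥505 trillion shifts disposable income by −¥505 trillion; first-round consumption changes by −c × ΔT = −0.818 × (+¥505 trillion) = −¥413.09 trillion.
Expenditure multiplier = 1/(1 − MPC) = 1/(1 − 0.818) = 1/0.182 ≈ 5.495.
The tax multiplier is −c × k ≈ −4.495, so ΔY = k × (−c·ΔT) = (−¥413.09 trillion) / 0.182 ≈ −¥2,270 trillion.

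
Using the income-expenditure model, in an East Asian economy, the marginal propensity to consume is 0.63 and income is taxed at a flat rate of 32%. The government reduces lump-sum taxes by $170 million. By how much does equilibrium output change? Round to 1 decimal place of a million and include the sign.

A lump-sum tax change of −$170 million shifts disposable income by +$170 million; first-round consumption changes by −c × ΔT = −0.63 × (−$170 million) = +$107.1 million.
Expenditure multiplier = 1/(1 − c(1−t)) = 1/(1 − 0.63×0.68) = 1/0.5716 ≈ 1.749.
The tax multiplier is −c × k ≈ −1.102, so ΔY = k × (−c·ΔT) = (+$107.1 million) / 0.5716 ≈ +$187.4 million.

+$187.4 million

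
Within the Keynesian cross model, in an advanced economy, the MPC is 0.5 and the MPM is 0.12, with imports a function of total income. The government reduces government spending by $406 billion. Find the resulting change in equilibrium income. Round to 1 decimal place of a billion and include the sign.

−$654.8 billion

Expenditure multiplier = 1/(1 − c + m) = 1/(1 − 0.5 + 0.12) = 1/0.62 ≈ 1.613.
ΔY = k × ΔG = (−$406 billion) / 0.62 ≈ −$654.8 billion.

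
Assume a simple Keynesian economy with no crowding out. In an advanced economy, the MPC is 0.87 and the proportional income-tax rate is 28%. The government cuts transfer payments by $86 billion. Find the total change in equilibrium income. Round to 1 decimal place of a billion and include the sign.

−$200.3 billion

The transfer change shifts disposable income by −$86 billion, so first-round consumption changes by c·ΔTR = 0.87 × (−$86 billion) = −$74.82 billion.
Expenditure multiplier = 1/(1 − c(1−t)) = 1/(1 − 0.87×0.72) = 1/0.3736 ≈ 2.677.
The transfer multiplier is c × k ≈ 2.329, so ΔY = k × (c·ΔTR) = (−$74.82 billion) / 0.3736 ≈ −$200.3 billion.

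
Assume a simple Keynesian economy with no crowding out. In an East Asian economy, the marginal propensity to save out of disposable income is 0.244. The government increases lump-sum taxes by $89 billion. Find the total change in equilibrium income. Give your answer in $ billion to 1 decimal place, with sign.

MPC = 1 − MPS = 1 − 0.244 = 0.756.
A lump-sum tax change of +$89 billion shifts disposable income by −$89 billion; first-round consumption changes by −c × ΔT = −0.756 × (+$89 billion) = −$67.284 billion.
Expenditure multiplier = 1/(1 − MPC) = 1/(1 − 0.756) = 1/0.244 ≈ 4.098.
The tax multiplier is −c × k ≈ −3.098, so ΔY = k × (−c·ΔT) = (−$67.284 billion) / 0.244 ≈ −$275.8 billion.

−$275.8 billion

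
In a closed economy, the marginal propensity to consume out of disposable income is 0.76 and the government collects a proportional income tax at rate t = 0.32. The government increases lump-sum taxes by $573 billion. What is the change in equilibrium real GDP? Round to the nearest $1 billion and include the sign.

−$901 billion

A lump-sum tax change of +$573 billion shifts disposable income by −$573 billion; first-round consumption changes by −c × ΔT = −0.76 × (+$573 billion) = −$435.48 billion.
Expenditure multiplier = 1/(1 − c(1−t)) = 1/(1 − 0.76×0.68) = 1/0.4832 ≈ 2.07.
The tax multiplier is −c × k ≈ −1.573, so ΔY = k × (−c·ΔT) = (−$435.48 billion) / 0.4832 ≈ −$901 billion.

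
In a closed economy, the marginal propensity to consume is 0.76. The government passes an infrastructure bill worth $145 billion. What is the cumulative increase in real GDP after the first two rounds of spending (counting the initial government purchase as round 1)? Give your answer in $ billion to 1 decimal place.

Round 1 adds ΔG = $145 billion; each later round is MPC = 0.76 times the previous.
After 2 rounds: 145 + 110.2 = ΔG·(1 − c^2)/(1 − c) = 145 × (1 − 0.5776)/0.24 = $255.2 billion.

$255.2 billion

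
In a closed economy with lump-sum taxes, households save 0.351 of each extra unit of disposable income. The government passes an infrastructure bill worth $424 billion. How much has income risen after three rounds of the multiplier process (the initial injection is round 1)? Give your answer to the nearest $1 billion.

MPC = 1 − MPS = 1 − 0.351 = 0.649.
Round 1 adds ΔG = $424 billion; each later round is MPC = 0.649 times the previous.
After 3 rounds: 424 + 275.176 + 178.589224 = ΔG·(1 − c^3)/(1 − c) = 424 × (1 − 0.273359449)/0.351 ≈ $878 billion.

$878 billion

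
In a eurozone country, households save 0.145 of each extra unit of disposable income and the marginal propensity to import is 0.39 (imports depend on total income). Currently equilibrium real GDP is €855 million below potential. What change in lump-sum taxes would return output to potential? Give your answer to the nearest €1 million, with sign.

MPC = 1 − MPS = 1 − 0.145 = 0.855.
Spending multiplier = 1/(1 − c + m) = 1/(1 − 0.855 + 0.39) = 1/0.535 ≈ 1.869.
Tax multiplier = −c·k = −0.855/0.535 ≈ −1.598. Need ΔY = +€855 million, so ΔT = ΔY/(−c·k) = −(+€855 million) × 0.535 / 0.855 = −€535 million.
The government should cut lump-sum taxes by €535 million.

−€535 million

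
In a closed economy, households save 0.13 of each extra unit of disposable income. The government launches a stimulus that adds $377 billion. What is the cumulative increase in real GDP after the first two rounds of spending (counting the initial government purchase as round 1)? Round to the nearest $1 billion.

MPC = 1 − MPS = 1 − 0.13 = 0.87.
Round 1 adds ΔG = $377 billion; each later round is MPC = 0.87 times the previous.
After 2 rounds: 377 + 327.99 = ΔG·(1 − c^2)/(1 − c) = 377 × (1 − 0.7569)/0.13 ≈ $705 billion.

$705 billion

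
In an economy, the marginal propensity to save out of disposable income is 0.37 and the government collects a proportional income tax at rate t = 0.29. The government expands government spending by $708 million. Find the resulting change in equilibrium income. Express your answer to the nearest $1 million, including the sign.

MPC = 1 − MPS = 1 − 0.37 = 0.63.
Expenditure multiplier = 1/(1 − c(1−t)) = 1/(1 − 0.63×0.71) = 1/0.5527 ≈ 1.809.
ΔY = k × ΔG = (+$708 million) / 0.5527 ≈ +$1,281 million.

+$1,281 million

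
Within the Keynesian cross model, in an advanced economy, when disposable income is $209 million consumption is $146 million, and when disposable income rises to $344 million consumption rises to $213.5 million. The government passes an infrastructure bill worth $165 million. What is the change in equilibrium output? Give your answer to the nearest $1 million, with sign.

+$330 million

MPC = ΔC/ΔYd = (213.5 − 146)/(344 − 209) = 67.5/135 = 0.5.
Expenditure multiplier = 1/(1 − MPC) = 1/(1 − 0.5) = 1/0.5 = 2.
ΔY = k × ΔG = (+$165 million) / 0.5 = +$330 million.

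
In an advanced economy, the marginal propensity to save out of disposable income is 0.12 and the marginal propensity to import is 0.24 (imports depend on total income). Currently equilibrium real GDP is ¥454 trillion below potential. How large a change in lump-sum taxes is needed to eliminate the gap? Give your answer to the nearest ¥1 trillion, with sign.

−¥186 trillion

MPC = 1 − MPS = 1 − 0.12 = 0.88.
Spending multiplier = 1/(1 − c + m) = 1/(1 − 0.88 + 0.24) = 1/0.36 ≈ 2.778.
Tax multiplier = −c·k = −0.88/0.36 ≈ −2.444. Need ΔY = +¥454 trillion, so ΔT = ΔY/(−c·k) = −(+¥454 trillion) × 0.36 / 0.88 ≈ −¥186 trillion.
The government should cut lump-sum taxes by ¥186 trillion.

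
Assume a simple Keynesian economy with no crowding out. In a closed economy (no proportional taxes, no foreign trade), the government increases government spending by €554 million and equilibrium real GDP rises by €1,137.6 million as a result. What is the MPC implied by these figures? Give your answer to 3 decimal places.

Implied spending multiplier k = ΔY/ΔG = 1,137.6/554 ≈ 2.0534.
Since k = 1/(1 − MPC), MPC = 1 − 1/k = 1 − ΔG/ΔY = 1 − 554/1,137.6 ≈ 0.513.

0.513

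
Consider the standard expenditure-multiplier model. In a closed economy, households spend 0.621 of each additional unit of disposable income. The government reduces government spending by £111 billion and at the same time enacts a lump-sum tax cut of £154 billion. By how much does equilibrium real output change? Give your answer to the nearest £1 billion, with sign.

−£41 billion

Expenditure multiplier = 1/(1 − MPC) = 1/(1 − 0.621) = 1/0.379 ≈ 2.639.
ΔG contributes k·ΔG = (−£111 billion) / 0.379 ≈ −£292.9 billion.
ΔT of −£154 billion changes first-round spending by −c·ΔT = +£95.634 billion, contributing k·(−c·ΔT) = (+£95.634 billion) / 0.379 ≈ +£252.3 billion.
Net ΔY = k(ΔG − c·ΔT) = (−£15.366 billion) / 0.379 ≈ −£41 billion.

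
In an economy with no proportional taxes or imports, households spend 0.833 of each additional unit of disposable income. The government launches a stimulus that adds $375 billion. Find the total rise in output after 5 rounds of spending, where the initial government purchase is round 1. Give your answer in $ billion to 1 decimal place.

$1,344.9 billion

Round 1 adds ΔG = $375 billion; each later round is MPC = 0.833 times the previous.
After 5 rounds: 375 + 312.375 + 260.208375 + 216.753576375 + 180.555729120375 = ΔG·(1 − c^5)/(1 − c) = 375 × (1 − 0.401074459619393)/0.167 ≈ $1,344.9 billion.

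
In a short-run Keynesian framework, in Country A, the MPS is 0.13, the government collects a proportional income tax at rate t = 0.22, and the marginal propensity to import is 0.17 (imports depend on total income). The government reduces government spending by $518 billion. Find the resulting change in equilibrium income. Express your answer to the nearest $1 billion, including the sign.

−$1,054 billion

MPC = 1 − MPS = 1 − 0.13 = 0.87.
Spending multiplier = 1/(1 − c(1−t) + m) = 1/(1 − 0.87×0.78 + 0.17) = 1/0.4914 ≈ 2.035.
ΔY = k × ΔG = (−$518 billion) / 0.4914 ≈ −$1,054 billion.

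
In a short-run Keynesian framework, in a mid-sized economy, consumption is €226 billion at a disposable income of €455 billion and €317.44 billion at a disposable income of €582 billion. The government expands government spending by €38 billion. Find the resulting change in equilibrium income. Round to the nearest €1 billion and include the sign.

+€136 billion

MPC = ΔC/ΔYd = (317.44 − 226)/(582 − 455) = 91.44/127 = 0.72.
Expenditure multiplier = 1/(1 − MPC) = 1/(1 − 0.72) = 1/0.28 ≈ 3.571.
ΔY = k × ΔG = (+€38 billion) / 0.28 ≈ +€136 billion.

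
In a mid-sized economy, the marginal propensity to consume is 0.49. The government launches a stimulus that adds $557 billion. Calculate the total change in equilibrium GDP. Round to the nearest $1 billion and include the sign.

Expenditure multiplier = 1/(1 − MPC) = 1/(1 − 0.49) = 1/0.51 ≈ 1.961.
ΔY = k × ΔG = (+$557 billion) / 0.51 ≈ +$1,092 billion.

+$1,092 billion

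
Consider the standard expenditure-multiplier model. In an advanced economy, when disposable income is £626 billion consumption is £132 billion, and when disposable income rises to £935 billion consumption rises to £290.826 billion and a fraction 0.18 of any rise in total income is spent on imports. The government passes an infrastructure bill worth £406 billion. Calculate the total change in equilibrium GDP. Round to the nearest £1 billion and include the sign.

+£610 billion

MPC = ΔC/ΔYd = (290.826 − 132)/(935 − 626) = 158.826/309 = 0.514.
Spending multiplier = 1/(1 − c + m) = 1/(1 − 0.514 + 0.18) = 1/0.666 ≈ 1.502.
ΔY = k × ΔG = (+£406 billion) / 0.666 ≈ +£610 billion.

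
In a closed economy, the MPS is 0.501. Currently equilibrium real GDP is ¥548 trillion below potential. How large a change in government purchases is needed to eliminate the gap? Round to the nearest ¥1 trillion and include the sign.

MPC = 1 − MPS = 1 − 0.501 = 0.499.
Spending multiplier = 1/(1 − MPC) = 1/(1 − 0.499) = 1/0.501 ≈ 1.996.
Need ΔY = +¥548 trillion, so ΔG = ΔY/k = (+¥548 trillion) × 0.501 ≈ +¥275 trillion.
The government should increase government purchases by ¥275 trillion.

+¥275 trillion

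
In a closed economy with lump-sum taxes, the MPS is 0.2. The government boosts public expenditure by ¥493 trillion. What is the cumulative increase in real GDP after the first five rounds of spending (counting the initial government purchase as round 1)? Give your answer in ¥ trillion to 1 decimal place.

MPC = 1 − MPS = 1 − 0.2 = 0.8.
Round 1 adds ΔG = ¥493 trillion; each later round is MPC = 0.8 times the previous.
After 5 rounds: 493 + 394.4 + 315.52 + 252.416 + 201.9328 = ΔG·(1 − c^5)/(1 − c) = 493 × (1 − 0.32768)/0.2 ≈ ¥1,657.3 trillion.

¥1,657.3 trillion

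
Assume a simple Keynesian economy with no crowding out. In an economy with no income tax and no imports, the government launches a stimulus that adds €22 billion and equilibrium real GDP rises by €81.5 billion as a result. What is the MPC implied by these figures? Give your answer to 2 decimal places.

0.73

Implied spending multiplier k = ΔY/ΔG = 81.5/22 ≈ 3.7045.
Since k = 1/(1 − MPC), MPC = 1 − 1/k = 1 − ΔG/ΔY = 1 − 22/81.5 ≈ 0.73.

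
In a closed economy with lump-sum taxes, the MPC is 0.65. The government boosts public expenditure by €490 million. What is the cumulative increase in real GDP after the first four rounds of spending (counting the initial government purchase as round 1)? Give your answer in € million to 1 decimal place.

€1,150.1 million

Round 1 adds ΔG = €490 million; each later round is MPC = 0.65 times the previous.
After 4 rounds: 490 + 318.5 + 207.025 + 134.56625 = ΔG·(1 − c^4)/(1 − c) = 490 × (1 − 0.17850625)/0.35 ≈ €1,150.1 million.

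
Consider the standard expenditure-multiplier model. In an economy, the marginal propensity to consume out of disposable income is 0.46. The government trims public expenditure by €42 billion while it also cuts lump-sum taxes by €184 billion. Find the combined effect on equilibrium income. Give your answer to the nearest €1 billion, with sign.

Expenditure multiplier = 1/(1 − MPC) = 1/(1 − 0.46) = 1/0.54 ≈ 1.852.
ΔG contributes k·ΔG = (−€42 billion) / 0.54 ≈ −€77.8 billion.
ΔT of −€184 billion changes first-round spending by −c·ΔT = +€84.64 billion, contributing k·(−c·ΔT) = (+€84.64 billion) / 0.54 ≈ +€156.7 billion.
Net ΔY = k(ΔG − c·ΔT) = (+€42.64 billion) / 0.54 ≈ +€79 billion.

+€79 billion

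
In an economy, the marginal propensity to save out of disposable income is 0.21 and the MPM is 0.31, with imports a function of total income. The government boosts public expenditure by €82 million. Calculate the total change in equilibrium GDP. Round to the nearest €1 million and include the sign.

MPC = 1 − MPS = 1 − 0.21 = 0.79.
Expenditure multiplier = 1/(1 − c + m) = 1/(1 − 0.79 + 0.31) = 1/0.52 ≈ 1.923.
ΔY = k × ΔG = (+€82 million) / 0.52 ≈ +€158 million.

+€158 million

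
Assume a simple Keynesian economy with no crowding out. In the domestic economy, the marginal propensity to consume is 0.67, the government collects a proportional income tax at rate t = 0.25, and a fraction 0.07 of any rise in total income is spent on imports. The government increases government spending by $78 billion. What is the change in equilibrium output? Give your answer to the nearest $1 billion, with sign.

+$137 billion

Government-spending multiplier = 1/(1 − c(1−t) + m) = 1/(1 − 0.67×0.75 + 0.07) = 1/0.5675 ≈ 1.762.
ΔY = k × ΔG = (+$78 billion) / 0.5675 ≈ +$137 billion.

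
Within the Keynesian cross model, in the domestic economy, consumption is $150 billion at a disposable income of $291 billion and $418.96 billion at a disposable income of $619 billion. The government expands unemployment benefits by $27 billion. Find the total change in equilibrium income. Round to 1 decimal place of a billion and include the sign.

MPC = ΔC/ΔYd = (418.96 − 150)/(619 − 291) = 268.96/328 = 0.82.
The transfer change shifts disposable income by +$27 billion, so first-round consumption changes by c·ΔTR = 0.82 × (+$27 billion) = +$22.14 billion.
Expenditure multiplier = 1/(1 − MPC) = 1/(1 − 0.82) = 1/0.18 ≈ 5.556.
The transfer multiplier is c × k ≈ 4.556, so ΔY = k × (c·ΔTR) = (+$22.14 billion) / 0.18 = +$123 billion.

+$123.0 billion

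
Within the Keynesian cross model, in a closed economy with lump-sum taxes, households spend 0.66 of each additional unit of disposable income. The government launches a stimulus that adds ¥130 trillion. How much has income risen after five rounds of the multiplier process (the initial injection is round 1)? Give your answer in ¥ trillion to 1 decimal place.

¥334.5 trillion

Round 1 adds ΔG = ¥130 trillion; each later round is MPC = 0.66 times the previous.
After 5 rounds: 130 + 85.8 + 56.628 + 37.37448 + 24.6671568 = ΔG·(1 − c^5)/(1 − c) = 130 × (1 − 0.1252332576)/0.34 ≈ ¥334.5 trillion.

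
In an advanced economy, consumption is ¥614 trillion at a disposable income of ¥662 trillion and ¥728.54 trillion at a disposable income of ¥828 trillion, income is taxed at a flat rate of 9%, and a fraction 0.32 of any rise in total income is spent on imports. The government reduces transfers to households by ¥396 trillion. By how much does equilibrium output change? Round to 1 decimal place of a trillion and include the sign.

MPC = ΔC/ΔYd = (728.54 − 614)/(828 − 662) = 114.54/166 = 0.69.
The transfer change shifts disposable income by −¥396 trillion, so first-round consumption changes by c·ΔTR = 0.69 × (−¥396 trillion) = −¥273.24 trillion.
Expenditure multiplier = 1/(1 − c(1−t) + m) = 1/(1 − 0.69×0.91 + 0.32) = 1/0.6921 ≈ 1.445.
The transfer multiplier is c × k ≈ 0.997, so ΔY = k × (c·ΔTR) = (−¥273.24 trillion) / 0.6921 ≈ −¥394.8 trillion.

−¥394.8 trillion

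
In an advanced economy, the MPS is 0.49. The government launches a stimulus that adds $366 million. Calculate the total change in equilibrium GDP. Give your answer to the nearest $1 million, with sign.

MPC = 1 − MPS = 1 − 0.49 = 0.51.
Spending multiplier = 1/(1 − MPC) = 1/(1 − 0.51) = 1/0.49 ≈ 2.041.
ΔY = k × ΔG = (+$366 million) / 0.49 ≈ +$747 million.

+$747 million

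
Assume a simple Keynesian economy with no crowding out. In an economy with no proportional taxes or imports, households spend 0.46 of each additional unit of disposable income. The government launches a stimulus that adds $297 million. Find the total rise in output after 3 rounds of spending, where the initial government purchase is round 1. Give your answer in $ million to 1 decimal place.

Round 1 adds ΔG = $297 million; each later round is MPC = 0.46 times the previous.
After 3 rounds: 297 + 136.62 + 62.8452 = ΔG·(1 − c^3)/(1 − c) = 297 × (1 − 0.097336)/0.54 ≈ $496.5 million.

$496.5 million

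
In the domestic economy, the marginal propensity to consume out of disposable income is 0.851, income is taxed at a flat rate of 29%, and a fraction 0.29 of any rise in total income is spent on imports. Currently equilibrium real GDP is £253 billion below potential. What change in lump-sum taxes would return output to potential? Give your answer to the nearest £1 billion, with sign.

−£204 billion

Spending multiplier = 1/(1 − c(1−t) + m) = 1/(1 − 0.851×0.71 + 0.29) = 1/0.68579 ≈ 1.458.
Tax multiplier = −c·k = −0.851/0.68579 ≈ −1.241. Need ΔY = +£253 billion, so ΔT = ΔY/(−c·k) = −(+£253 billion) × 0.68579 / 0.851 ≈ −£204 billion.
The government should cut lump-sum taxes by £204 billion.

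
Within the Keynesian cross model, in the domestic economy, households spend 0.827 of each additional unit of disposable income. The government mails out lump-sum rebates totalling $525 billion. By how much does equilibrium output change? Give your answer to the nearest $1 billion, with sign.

+$2,510 billion

A lump-sum tax change of −$525 billion shifts disposable income by +$525 billion; first-round consumption changes by −c × ΔT = −0.827 × (−$525 billion) = +$434.175 billion.
Expenditure multiplier = 1/(1 − MPC) = 1/(1 − 0.827) = 1/0.173 ≈ 5.78.
The tax multiplier is −c × k ≈ −4.78, so ΔY = k × (−c·ΔT) = (+$434.175 billion) / 0.173 ≈ +$2,510 billion.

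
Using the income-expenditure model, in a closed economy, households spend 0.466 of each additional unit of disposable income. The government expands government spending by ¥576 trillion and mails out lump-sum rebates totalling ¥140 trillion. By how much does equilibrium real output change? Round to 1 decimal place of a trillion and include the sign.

Expenditure multiplier = 1/(1 − MPC) = 1/(1 − 0.466) = 1/0.534 ≈ 1.873.
ΔG contributes k·ΔG = (+¥576 trillion) / 0.534 ≈ +¥1,078.7 trillion.
ΔT of −¥140 trillion changes first-round spending by −c·ΔT = +¥65.24 trillion, contributing k·(−c·ΔT) = (+¥65.24 trillion) / 0.534 ≈ +¥122.2 trillion.
Net ΔY = k(ΔG − c·ΔT) = (+¥641.24 trillion) / 0.534 ≈ +¥1,200.8 trillion.

+¥1,200.8 trillion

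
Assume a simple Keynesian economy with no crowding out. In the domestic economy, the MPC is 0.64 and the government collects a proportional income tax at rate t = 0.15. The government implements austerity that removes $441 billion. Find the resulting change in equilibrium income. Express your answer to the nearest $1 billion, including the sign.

−$967 billion

Government-spending multiplier = 1/(1 − c(1−t)) = 1/(1 − 0.64×0.85) = 1/0.456 ≈ 2.193.
ΔY = k × ΔG = (−$441 billion) / 0.456 ≈ −$967 billion.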